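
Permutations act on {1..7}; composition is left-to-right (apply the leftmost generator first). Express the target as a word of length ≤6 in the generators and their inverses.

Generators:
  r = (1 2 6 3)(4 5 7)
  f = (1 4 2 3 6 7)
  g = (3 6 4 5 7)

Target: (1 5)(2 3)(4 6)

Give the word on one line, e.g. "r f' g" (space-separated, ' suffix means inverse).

f g' f r'

  after f: (1 4 2 3 6 7)
  after g': (1 6 5 4 2 7)
  after f: (1 7 4 3 6 5 2)
  after r': (1 5)(2 3)(4 6)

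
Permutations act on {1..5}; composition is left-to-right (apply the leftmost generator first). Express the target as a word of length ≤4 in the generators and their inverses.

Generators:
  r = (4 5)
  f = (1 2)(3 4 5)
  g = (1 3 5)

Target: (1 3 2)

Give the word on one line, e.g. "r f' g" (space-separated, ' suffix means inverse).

  after g': (1 5 3)
  after r: (1 4 5 3)
  after f': (1 3 2)

g' r f'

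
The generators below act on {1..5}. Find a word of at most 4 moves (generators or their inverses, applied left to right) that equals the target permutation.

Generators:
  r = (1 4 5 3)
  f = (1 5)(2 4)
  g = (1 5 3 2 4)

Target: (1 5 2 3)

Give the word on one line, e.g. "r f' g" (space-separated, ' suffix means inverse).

r' g'

  after r': (1 3 5 4)
  after g': (1 5 2 3)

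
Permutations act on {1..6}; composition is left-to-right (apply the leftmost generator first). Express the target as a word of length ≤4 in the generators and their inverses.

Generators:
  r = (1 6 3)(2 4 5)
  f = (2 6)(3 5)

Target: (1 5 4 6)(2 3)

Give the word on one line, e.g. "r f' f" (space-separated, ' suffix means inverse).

  after r: (1 6 3)(2 4 5)
  after r: (1 3 6)(2 5 4)
  after f: (1 5 4 6)(2 3)

r r f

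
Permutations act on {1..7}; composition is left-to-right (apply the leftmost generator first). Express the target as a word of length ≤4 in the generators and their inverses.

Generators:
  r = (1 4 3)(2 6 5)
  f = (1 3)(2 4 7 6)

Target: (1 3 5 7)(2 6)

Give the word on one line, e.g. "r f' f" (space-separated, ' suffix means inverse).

r r f' r'

  after r: (1 4 3)(2 6 5)
  after r: (1 3 4)(2 5 6)
  after f': (2 5 7 4 3)
  after r': (1 3 5 7)(2 6)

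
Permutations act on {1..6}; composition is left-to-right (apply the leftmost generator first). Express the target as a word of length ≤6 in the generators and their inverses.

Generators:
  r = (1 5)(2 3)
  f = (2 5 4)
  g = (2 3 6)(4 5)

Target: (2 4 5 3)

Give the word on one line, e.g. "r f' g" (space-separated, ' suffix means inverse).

  after g: (2 3 6)(4 5)
  after f: (2 3 6 5)
  after g': (4 5 6)
  after f: (2 5 6)
  after g': (2 4 5 3)

g f g' f g'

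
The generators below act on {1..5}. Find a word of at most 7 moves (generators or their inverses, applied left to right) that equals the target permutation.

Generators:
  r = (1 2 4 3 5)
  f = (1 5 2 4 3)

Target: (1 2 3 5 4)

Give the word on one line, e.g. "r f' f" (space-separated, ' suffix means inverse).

f' r f r f'

  after f': (1 3 4 2 5)
  after r: (1 5 2)
  after f: (1 2 5 4 3)
  after r: (1 4 5 3 2)
  after f': (1 2 3 5 4)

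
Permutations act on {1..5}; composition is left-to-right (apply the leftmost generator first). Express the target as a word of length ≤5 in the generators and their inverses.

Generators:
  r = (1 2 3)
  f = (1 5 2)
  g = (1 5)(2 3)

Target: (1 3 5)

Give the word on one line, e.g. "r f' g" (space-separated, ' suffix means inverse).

f' g f f

  after f': (1 2 5)
  after g: (1 3 2)
  after f: (1 3)(2 5)
  after f: (1 3 5)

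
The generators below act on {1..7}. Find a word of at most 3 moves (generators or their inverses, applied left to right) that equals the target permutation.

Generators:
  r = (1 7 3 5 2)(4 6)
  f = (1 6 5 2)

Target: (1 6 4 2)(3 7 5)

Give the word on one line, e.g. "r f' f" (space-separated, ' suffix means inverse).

r' f' f'

  after r': (1 2 5 3 7)(4 6)
  after f': (1 5 3 7 2 6 4)
  after f': (1 6 4 2)(3 7 5)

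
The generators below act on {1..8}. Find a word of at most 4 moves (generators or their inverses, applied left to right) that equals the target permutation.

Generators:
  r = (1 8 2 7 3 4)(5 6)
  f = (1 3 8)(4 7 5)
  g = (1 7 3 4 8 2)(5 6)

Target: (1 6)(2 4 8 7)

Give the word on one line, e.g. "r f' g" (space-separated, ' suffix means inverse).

g f r

  after g: (1 7 3 4 8 2)(5 6)
  after f: (1 5 6 4)(2 3 7 8)
  after r: (1 6)(2 4 8 7)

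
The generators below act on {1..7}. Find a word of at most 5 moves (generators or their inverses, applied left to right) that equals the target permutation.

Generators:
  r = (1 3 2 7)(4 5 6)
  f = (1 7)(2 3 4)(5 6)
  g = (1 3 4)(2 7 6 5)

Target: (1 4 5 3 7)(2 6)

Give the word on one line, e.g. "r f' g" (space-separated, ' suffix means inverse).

f r g g

  after f: (1 7)(2 3 4)(5 6)
  after r: (3 5 4 7)
  after g: (1 3 2 7 4 6 5)
  after g: (1 4 5 3 7)(2 6)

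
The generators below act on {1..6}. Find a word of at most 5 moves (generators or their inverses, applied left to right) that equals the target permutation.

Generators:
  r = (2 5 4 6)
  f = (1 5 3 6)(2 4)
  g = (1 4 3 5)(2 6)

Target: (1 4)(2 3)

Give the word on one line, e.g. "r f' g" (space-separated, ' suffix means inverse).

r f r

  after r: (2 5 4 6)
  after f: (1 5 2 3 6 4)
  after r: (1 4)(2 3)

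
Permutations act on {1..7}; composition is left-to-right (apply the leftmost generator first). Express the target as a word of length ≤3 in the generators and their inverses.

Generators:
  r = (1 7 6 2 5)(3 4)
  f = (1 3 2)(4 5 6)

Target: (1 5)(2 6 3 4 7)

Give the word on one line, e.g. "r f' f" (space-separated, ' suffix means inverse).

f' r' f'

  after f': (1 2 3)(4 6 5)
  after r': (1 6 2 4 7)(3 5)
  after f': (1 5)(2 6 3 4 7)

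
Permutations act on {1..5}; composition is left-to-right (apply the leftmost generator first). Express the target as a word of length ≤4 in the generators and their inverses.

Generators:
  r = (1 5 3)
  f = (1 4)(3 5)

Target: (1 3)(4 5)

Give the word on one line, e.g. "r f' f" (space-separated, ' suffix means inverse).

r' f r

  after r': (1 3 5)
  after f: (1 5 4)
  after r: (1 3)(4 5)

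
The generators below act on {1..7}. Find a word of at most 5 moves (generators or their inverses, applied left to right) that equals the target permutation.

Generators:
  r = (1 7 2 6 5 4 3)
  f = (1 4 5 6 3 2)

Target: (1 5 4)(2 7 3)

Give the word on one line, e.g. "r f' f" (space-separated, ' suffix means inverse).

r' f' f'

  after r': (1 3 4 5 6 2 7)
  after f': (1 6 3)(2 7)
  after f': (1 5 4)(2 7 3)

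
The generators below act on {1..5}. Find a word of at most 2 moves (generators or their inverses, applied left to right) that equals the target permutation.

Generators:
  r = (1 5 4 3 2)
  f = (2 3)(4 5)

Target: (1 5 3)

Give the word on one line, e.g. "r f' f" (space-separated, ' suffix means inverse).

  after f: (2 3)(4 5)
  after r: (1 5 3)

f r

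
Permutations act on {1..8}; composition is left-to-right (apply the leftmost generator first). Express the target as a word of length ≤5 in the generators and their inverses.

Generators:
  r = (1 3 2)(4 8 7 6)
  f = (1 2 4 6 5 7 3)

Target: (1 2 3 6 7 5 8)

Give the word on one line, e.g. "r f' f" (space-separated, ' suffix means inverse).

  after r: (1 3 2)(4 8 7 6)
  after f: (3 4 8)(5 7)
  after r': (1 2 3 6 7 5 8)

r f r'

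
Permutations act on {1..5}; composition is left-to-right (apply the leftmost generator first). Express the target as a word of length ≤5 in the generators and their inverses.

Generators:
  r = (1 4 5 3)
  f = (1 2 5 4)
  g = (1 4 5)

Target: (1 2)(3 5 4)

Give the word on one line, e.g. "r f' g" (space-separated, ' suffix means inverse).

  after r: (1 4 5 3)
  after r: (1 5)(3 4)
  after f': (1 2)(3 5 4)

r r f'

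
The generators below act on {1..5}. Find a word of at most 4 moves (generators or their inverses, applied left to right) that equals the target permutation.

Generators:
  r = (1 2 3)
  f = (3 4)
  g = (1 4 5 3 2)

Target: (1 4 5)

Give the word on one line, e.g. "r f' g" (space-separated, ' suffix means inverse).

r' g' r' g'

  after r': (1 3 2)
  after g': (1 5 4)
  after r': (1 5 4 3 2)
  after g': (1 4 5)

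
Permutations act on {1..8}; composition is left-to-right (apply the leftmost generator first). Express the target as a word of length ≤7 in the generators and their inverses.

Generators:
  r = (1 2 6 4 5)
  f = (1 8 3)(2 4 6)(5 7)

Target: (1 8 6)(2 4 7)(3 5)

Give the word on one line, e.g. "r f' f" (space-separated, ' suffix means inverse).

f r' f r f'

  after f: (1 8 3)(2 4 6)(5 7)
  after r': (1 8 3 5 7 4 2 6)
  after f: (1 3 7 6 8)
  after r: (1 3 7 4 5)(2 6 8)
  after f': (1 8 6)(2 4 7)(3 5)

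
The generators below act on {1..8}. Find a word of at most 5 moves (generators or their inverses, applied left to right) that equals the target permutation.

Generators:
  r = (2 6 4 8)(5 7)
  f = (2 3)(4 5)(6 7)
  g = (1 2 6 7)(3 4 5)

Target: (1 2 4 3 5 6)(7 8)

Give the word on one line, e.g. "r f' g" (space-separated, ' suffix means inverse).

  after f': (2 3)(4 5)(6 7)
  after r': (2 3 8 4 7)(5 6)
  after r': (2 3 4 5)(6 7 8)
  after g: (1 2 4 3 5 6)(7 8)

f' r' r' g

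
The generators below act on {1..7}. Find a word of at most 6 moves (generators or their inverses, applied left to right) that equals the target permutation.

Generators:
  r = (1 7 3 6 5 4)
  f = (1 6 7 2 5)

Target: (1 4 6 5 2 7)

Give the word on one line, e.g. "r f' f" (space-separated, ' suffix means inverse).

r f' r r f

  after r: (1 7 3 6 5 4)
  after f': (1 6 2 7 3)(4 5)
  after r: (1 5)(2 3 7 6)
  after r: (1 4)(2 6)(5 7)
  after f: (1 4 6 5 2 7)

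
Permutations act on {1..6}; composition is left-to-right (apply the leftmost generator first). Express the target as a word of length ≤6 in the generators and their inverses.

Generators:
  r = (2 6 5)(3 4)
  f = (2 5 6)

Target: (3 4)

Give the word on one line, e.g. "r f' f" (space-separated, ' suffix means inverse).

  after r': (2 5 6)(3 4)
  after f': (3 4)
  after r': (2 5 6)
  after f: (2 6 5)
  after r': (3 4)

r' f' r' f r'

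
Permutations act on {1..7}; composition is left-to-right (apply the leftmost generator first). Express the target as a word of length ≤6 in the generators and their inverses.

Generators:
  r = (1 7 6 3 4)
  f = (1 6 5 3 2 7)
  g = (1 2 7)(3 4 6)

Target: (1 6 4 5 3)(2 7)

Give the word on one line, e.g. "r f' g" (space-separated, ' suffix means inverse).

  after r': (1 4 3 6 7)
  after f': (1 4 5 6 2 3)
  after g: (1 6 7)(2 4 5 3)
  after g: (1 3 7 2 6)(4 5)
  after r': (1 6 4 5 3)(2 7)

r' f' g g r'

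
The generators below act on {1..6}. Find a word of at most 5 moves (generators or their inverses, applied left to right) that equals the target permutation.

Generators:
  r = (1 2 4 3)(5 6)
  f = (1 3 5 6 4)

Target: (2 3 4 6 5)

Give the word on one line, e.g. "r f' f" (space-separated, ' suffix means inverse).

  after f': (1 4 6 5 3)
  after f': (1 6 3 4 5)
  after r': (1 5 3 2)(4 6)
  after f': (1 3 2 4 5)
  after r: (2 3 4 6 5)

f' f' r' f' r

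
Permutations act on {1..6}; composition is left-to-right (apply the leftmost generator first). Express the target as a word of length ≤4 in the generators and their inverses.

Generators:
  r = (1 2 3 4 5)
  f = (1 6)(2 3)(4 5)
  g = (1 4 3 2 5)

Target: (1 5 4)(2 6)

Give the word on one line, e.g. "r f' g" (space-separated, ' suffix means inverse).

g r f r

  after g: (1 4 3 2 5)
  after r: (1 5 2)
  after f: (1 4 5 3 2 6)
  after r: (1 5 4)(2 6)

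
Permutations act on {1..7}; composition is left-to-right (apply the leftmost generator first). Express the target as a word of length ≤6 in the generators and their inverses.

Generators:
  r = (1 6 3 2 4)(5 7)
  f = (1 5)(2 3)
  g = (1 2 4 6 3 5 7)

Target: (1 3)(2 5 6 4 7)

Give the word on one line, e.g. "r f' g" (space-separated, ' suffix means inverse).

  after f': (1 5)(2 3)
  after g: (1 7)(2 5)(3 4 6)
  after r': (1 5 3 2 7 4)
  after g': (1 3)(2 5 6 4 7)

f' g r' g'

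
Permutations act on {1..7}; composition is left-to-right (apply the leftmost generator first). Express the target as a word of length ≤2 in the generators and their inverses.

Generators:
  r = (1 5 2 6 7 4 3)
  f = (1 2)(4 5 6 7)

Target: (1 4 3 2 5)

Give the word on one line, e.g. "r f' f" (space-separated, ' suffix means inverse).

  after r: (1 5 2 6 7 4 3)
  after f': (1 4 3 2 5)

r f'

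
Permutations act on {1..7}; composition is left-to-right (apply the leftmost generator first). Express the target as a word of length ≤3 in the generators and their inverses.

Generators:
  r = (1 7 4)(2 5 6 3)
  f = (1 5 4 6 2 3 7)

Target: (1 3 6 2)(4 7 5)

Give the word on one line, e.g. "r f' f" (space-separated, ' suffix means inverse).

  after r: (1 7 4)(2 5 6 3)
  after f': (1 3 6 2)(4 7 5)

r f'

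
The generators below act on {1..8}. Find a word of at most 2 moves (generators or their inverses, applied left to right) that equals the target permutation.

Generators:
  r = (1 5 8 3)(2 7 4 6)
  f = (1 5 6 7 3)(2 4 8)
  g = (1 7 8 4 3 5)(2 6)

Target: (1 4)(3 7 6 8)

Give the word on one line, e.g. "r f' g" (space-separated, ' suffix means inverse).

r' g'

  after r': (1 3 8 5)(2 6 4 7)
  after g': (1 4)(3 7 6 8)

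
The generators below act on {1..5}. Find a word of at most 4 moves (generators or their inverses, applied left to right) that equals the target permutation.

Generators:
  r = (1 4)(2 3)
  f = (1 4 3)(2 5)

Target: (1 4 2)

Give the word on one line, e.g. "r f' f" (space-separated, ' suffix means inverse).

  after r: (1 4)(2 3)
  after f: (1 3 5 2)
  after f: (2 4 3)
  after r: (1 4 2)

r f f r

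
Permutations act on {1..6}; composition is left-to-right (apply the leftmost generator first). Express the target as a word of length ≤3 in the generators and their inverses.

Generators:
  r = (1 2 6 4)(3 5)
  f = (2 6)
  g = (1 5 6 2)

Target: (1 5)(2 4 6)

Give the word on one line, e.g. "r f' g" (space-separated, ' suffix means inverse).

r r g'

  after r: (1 2 6 4)(3 5)
  after r: (1 6)(2 4)
  after g': (1 5)(2 4 6)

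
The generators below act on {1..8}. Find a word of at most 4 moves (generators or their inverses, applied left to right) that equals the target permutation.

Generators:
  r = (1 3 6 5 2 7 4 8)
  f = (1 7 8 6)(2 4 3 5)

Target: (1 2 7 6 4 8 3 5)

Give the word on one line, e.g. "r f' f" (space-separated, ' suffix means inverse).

f r f'

  after f: (1 7 8 6)(2 4 3 5)
  after r: (1 4 6 3 2 8 5 7)
  after f': (1 2 7 6 4 8 3 5)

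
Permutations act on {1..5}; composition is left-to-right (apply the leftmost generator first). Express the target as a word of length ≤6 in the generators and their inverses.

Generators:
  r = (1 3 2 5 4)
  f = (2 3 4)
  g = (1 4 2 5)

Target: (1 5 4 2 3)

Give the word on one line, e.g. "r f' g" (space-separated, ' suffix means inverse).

  after g': (1 5 2 4)
  after f': (1 5 4)(2 3)
  after r: (1 4 3 5)
  after f: (1 2 3 5)
  after g: (1 5 4 2 3)

g' f' r f g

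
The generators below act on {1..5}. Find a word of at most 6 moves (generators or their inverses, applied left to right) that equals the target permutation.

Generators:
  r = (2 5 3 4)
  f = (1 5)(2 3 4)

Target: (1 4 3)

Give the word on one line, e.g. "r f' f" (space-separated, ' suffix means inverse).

r' f' r r

  after r': (2 4 3 5)
  after f': (1 5 4 2 3)
  after r: (1 3)(2 4 5)
  after r: (1 4 3)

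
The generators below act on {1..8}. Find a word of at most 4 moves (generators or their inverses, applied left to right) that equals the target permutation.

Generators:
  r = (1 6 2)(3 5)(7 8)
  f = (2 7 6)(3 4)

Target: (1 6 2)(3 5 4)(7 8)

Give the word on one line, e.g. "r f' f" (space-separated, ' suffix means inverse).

  after r: (1 6 2)(3 5)(7 8)
  after f: (1 2)(3 5 4)(6 7 8)
  after f: (1 7 8 2)(3 5)
  after f: (1 6 2)(3 5 4)(7 8)

r f f f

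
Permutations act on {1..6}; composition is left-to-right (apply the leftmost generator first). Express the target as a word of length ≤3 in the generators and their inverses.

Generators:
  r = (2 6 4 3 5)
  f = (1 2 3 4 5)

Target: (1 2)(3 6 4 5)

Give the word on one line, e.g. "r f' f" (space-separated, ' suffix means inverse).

f' r

  after f': (1 5 4 3 2)
  after r: (1 2)(3 6 4 5)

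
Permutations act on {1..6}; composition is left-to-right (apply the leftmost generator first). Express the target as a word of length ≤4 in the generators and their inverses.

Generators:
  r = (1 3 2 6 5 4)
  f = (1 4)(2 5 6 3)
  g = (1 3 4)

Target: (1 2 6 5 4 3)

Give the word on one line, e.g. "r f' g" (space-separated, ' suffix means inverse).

  after g: (1 3 4)
  after r: (1 2 6 5 4 3)

g r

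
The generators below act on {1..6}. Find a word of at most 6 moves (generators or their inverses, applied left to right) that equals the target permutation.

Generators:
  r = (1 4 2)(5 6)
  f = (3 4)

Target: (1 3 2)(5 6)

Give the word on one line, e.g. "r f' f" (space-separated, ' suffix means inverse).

r' f' r' f' r'

  after r': (1 2 4)(5 6)
  after f': (1 2 3 4)(5 6)
  after r': (1 4 2 3)
  after f': (1 3)(2 4)
  after r': (1 3 2)(5 6)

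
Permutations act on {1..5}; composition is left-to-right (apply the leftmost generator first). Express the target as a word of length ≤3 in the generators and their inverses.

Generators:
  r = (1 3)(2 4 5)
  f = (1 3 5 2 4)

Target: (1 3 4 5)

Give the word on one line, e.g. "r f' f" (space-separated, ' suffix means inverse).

f r f

  after f: (1 3 5 2 4)
  after r: (2 5 4 3)
  after f: (1 3 4 5)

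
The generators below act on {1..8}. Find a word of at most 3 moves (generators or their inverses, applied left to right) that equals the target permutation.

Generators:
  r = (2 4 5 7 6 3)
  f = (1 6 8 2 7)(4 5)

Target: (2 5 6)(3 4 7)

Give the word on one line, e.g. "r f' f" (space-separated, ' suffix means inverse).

r r

  after r: (2 4 5 7 6 3)
  after r: (2 5 6)(3 4 7)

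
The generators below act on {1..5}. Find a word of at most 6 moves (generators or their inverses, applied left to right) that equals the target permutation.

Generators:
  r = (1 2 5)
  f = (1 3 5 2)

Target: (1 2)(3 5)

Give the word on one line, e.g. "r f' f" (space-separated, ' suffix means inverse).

  after r': (1 5 2)
  after f: (1 2 3 5)
  after r': (2 3)
  after f': (1 2)(3 5)

r' f r' f'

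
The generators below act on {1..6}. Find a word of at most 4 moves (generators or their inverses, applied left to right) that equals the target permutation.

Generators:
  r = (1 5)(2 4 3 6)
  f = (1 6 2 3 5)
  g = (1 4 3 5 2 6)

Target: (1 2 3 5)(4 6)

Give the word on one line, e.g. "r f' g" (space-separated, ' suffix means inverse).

  after r': (1 5)(2 6 3 4)
  after g: (1 2)(4 6 5)
  after f': (1 6 3 2 5 4)
  after g': (1 2 3 5)(4 6)

r' g f' g'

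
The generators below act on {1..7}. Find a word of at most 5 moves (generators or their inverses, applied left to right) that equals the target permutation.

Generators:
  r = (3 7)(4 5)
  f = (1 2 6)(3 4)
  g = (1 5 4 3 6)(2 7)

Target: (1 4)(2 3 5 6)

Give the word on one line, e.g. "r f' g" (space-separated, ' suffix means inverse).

f f g' g'

  after f: (1 2 6)(3 4)
  after f: (1 6 2)
  after g': (1 3 4 5)(2 6 7)
  after g': (1 4)(2 3 5 6)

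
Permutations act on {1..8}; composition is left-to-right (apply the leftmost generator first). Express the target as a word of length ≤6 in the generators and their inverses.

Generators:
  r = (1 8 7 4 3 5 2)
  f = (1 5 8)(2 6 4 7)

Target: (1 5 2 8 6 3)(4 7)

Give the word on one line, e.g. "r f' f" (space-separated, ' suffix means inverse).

  after f': (1 8 5)(2 7 4 6)
  after r: (1 7 3 5 8 2 4 6)
  after f: (1 2 7 3 8 6 5)
  after r': (1 5 2 8 6 3)(4 7)

f' r f r'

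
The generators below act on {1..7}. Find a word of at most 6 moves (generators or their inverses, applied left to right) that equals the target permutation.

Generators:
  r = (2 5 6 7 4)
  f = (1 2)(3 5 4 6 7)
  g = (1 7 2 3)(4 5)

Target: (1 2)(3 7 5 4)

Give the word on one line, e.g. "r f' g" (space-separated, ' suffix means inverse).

  after r': (2 4 7 6 5)
  after f': (1 2 5)(3 7 4 6)
  after r': (1 4 5)(3 6)
  after f': (1 5 2)(3 4)(6 7)
  after r': (1 2)(3 7 5 4)

r' f' r' f' r'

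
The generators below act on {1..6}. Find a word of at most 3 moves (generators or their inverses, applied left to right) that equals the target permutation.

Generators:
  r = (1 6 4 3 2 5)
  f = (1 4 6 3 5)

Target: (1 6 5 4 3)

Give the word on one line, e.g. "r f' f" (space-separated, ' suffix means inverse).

  after f: (1 4 6 3 5)
  after f: (1 6 5 4 3)

f f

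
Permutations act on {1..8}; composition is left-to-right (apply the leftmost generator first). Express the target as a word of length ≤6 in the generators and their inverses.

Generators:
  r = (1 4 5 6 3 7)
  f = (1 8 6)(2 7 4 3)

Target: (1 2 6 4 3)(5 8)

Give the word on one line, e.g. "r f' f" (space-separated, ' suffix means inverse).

  after r: (1 4 5 6 3 7)
  after f: (1 3 4 5)(2 7 8 6)
  after f: (1 2 4 5 8)(6 7)
  after r: (1 2 5 8 4 6)(3 7)
  after r: (1 2 6 4 3)(5 8)

r f f r r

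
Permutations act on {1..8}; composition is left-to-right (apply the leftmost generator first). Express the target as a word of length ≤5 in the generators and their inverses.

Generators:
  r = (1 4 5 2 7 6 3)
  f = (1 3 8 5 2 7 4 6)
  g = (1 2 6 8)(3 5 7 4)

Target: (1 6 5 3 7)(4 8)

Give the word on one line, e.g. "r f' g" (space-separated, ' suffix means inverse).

  after g: (1 2 6 8)(3 5 7 4)
  after r: (1 7 5 6 8 4)(2 3)
  after f': (1 2)(3 5 4 6)(7 8)
  after g: (1 6 5 3 7)(4 8)

g r f' g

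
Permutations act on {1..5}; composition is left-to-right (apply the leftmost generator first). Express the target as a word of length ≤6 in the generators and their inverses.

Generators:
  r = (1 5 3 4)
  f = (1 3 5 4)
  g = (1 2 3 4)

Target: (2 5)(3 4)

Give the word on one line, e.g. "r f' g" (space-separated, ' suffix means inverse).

  after r: (1 5 3 4)
  after g': (1 5 2)
  after f': (1 3)(2 4 5)
  after f': (2 5)(3 4)

r g' f' f'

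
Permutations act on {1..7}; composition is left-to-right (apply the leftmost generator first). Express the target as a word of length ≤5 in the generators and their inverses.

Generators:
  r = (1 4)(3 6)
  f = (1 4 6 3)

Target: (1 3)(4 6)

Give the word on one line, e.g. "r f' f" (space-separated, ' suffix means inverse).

  after f: (1 4 6 3)
  after r': (3 4)
  after r': (1 4 6 3)
  after f: (1 6)(3 4)
  after r': (1 3)(4 6)

f r' r' f r'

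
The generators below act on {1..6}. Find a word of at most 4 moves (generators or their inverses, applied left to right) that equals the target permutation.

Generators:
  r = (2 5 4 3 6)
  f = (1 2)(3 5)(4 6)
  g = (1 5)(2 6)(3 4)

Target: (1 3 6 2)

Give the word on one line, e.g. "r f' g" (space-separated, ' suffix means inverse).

  after f': (1 2)(3 5)(4 6)
  after r': (1 6 5 4 3 2)
  after r': (1 3 6 2)

f' r' r'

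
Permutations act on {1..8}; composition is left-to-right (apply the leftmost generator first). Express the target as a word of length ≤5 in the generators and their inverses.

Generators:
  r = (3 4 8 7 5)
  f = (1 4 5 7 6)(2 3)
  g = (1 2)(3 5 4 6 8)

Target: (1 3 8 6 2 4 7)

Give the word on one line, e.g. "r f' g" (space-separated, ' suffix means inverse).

  after g: (1 2)(3 5 4 6 8)
  after g: (3 4 8 5 6)
  after r': (5 6)(7 8)
  after g': (1 2)(3 8 7 6)(4 5)
  after f: (1 3 8 6 2 4 7)

g g r' g' f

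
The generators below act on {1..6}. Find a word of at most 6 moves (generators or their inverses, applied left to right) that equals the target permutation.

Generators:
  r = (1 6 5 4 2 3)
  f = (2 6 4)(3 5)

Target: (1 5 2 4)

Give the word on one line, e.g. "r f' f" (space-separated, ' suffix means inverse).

  after f: (2 6 4)(3 5)
  after r: (1 6 2 5)(3 4)
  after f': (1 2 3 6 4 5)
  after r': (1 4 6 5 3)
  after r': (1 5 2 4)

f r f' r' r'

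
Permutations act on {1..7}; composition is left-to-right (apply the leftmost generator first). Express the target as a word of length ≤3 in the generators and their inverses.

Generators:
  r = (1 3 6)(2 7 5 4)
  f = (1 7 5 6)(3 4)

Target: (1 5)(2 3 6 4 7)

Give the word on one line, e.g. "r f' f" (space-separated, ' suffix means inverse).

  after r': (1 6 3)(2 4 5 7)
  after f': (1 5)(2 3 6 4 7)

r' f'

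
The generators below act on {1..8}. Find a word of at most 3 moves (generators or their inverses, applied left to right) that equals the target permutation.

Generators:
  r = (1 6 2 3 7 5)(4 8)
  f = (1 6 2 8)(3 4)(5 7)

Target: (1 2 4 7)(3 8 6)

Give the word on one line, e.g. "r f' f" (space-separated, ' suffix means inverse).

f r

  after f: (1 6 2 8)(3 4)(5 7)
  after r: (1 2 4 7)(3 8 6)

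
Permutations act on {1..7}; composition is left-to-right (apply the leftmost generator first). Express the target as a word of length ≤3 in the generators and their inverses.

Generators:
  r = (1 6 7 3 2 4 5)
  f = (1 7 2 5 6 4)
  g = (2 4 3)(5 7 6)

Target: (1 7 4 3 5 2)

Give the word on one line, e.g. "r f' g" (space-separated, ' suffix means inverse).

  after g: (2 4 3)(5 7 6)
  after f: (1 7 4 3 5 2)

g f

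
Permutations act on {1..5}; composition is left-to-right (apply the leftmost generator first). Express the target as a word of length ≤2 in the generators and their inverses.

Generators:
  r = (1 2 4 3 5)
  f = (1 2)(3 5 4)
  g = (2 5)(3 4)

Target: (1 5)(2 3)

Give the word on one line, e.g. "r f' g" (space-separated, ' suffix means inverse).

g' r'

  after g': (2 5)(3 4)
  after r': (1 5)(2 3)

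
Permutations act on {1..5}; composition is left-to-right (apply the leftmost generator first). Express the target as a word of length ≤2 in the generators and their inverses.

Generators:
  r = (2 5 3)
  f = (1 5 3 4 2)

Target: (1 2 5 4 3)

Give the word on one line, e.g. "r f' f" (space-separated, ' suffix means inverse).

  after r': (2 3 5)
  after f': (1 2 5 4 3)

r' f'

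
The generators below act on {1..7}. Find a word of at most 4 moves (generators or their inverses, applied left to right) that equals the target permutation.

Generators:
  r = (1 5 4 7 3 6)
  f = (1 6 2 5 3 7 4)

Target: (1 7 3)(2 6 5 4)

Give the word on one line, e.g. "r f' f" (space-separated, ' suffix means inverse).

f r' f

  after f: (1 6 2 5 3 7 4)
  after r': (1 3 4 6 2)(5 7)
  after f: (1 7 3)(2 6 5 4)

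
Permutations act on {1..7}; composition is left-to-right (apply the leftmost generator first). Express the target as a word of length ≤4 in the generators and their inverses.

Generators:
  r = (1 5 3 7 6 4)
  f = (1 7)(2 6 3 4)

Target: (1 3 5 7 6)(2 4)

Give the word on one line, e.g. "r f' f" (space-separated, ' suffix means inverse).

  after r': (1 4 6 7 3 5)
  after f': (1 3 5 7 6)(2 4)

r' f'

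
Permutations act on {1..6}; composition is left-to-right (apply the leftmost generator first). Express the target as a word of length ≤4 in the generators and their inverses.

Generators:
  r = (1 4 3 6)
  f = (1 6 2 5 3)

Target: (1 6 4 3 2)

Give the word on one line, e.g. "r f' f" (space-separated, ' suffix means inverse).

  after r: (1 4 3 6)
  after f': (1 4 5 2 6 3)
  after r': (2 3 6 4 5)
  after f: (1 6 4 3 2)

r f' r' f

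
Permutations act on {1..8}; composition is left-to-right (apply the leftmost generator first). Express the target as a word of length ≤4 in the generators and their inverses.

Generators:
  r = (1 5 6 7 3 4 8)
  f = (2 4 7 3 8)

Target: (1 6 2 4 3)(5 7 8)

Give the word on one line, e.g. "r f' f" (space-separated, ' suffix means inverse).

r f' f' r

  after r: (1 5 6 7 3 4 8)
  after f': (1 5 6 4 3 2 8)
  after f': (1 5 6 2 3 8)(4 7)
  after r: (1 6 2 4 3)(5 7 8)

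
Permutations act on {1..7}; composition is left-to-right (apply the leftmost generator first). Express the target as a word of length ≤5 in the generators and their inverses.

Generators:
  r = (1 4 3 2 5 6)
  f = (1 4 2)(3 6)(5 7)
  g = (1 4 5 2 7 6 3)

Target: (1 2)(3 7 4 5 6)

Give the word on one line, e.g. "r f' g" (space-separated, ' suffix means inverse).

  after r: (1 4 3 2 5 6)
  after r: (1 3 5)(2 6 4)
  after g: (2 3)(4 7 6 5)
  after r: (1 4 7)(3 5)
  after f: (1 2)(3 7 4 5 6)

r r g r f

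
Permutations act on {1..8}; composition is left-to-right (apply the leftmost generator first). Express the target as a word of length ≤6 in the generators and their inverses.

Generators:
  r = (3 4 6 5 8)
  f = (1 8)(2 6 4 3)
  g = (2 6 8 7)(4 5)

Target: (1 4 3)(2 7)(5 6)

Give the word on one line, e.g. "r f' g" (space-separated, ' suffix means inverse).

  after r': (3 8 5 6 4)
  after f': (1 8 5 2 3)
  after r': (1 5 2 8 6 4 3)
  after g: (1 4 3)(2 7)(5 6)

r' f' r' g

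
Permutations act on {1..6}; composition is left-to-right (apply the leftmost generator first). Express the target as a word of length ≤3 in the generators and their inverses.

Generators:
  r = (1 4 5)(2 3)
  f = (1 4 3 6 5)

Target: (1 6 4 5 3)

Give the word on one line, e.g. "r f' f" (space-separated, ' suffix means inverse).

f f f

  after f: (1 4 3 6 5)
  after f: (1 3 5 4 6)
  after f: (1 6 4 5 3)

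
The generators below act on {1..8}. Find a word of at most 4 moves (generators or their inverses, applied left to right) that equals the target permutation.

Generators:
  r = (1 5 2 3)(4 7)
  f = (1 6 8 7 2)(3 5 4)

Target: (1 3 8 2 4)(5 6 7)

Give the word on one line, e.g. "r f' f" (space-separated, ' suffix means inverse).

  after r: (1 5 2 3)(4 7)
  after f: (1 4 2 5)(3 6 8 7)
  after f: (1 3 8 2 4)(5 6 7)

r f f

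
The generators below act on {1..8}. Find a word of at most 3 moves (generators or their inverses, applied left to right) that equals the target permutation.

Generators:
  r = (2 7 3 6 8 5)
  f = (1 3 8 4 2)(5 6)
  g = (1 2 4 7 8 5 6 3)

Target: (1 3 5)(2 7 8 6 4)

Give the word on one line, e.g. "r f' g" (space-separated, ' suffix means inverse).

  after r: (2 7 3 6 8 5)
  after f: (1 3 5)(2 7 8 6 4)

r f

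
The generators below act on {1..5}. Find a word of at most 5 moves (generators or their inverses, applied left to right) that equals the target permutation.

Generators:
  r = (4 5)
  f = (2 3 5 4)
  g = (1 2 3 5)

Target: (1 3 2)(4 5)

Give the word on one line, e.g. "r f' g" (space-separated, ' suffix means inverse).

f g g

  after f: (2 3 5 4)
  after g: (1 2 5 4 3)
  after g: (1 3 2)(4 5)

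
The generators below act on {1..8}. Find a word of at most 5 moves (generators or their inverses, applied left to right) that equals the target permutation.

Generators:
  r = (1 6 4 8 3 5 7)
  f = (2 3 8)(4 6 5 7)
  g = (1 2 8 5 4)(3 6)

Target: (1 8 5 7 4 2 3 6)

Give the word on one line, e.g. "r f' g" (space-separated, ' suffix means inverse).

r' r' g r

  after r': (1 7 5 3 8 4 6)
  after r': (1 5 8 6 7 3 4)
  after g: (1 4 2 8 3)(6 7)
  after r: (1 8 5 7 4 2 3 6)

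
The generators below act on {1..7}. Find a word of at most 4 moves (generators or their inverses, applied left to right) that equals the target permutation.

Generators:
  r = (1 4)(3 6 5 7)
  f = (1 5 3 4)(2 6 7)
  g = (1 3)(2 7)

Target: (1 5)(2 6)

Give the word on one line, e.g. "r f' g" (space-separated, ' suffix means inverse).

  after g: (1 3)(2 7)
  after r: (1 6 5 7 2 3 4)
  after r: (1 5 3)(2 6 7)
  after g: (1 5)(2 6)

g r r g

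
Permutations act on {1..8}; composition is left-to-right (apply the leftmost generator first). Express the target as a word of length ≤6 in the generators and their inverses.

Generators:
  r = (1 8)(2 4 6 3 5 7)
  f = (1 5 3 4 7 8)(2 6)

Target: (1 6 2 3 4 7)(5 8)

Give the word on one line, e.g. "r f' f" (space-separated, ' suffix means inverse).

f r r f

  after f: (1 5 3 4 7 8)(2 6)
  after r: (1 7)(2 3 6 4)
  after r: (1 2 5 7 8)
  after f: (1 6 2 3 4 7)(5 8)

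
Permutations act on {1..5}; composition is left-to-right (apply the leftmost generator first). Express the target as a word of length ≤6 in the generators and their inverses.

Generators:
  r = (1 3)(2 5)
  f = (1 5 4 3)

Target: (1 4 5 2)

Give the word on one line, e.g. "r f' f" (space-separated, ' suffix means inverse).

  after r': (1 3)(2 5)
  after f: (2 4 3 5)
  after f: (1 5 2 3 4)
  after f: (1 4 5 2)

r' f f f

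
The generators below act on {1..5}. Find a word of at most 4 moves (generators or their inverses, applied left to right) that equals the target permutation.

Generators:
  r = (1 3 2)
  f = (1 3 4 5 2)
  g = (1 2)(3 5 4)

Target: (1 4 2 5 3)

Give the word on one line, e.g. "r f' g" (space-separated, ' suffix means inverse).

  after g': (1 2)(3 4 5)
  after f: (2 3 5 4)
  after f: (1 3 2 4)
  after g': (1 4 2 5 3)

g' f f g'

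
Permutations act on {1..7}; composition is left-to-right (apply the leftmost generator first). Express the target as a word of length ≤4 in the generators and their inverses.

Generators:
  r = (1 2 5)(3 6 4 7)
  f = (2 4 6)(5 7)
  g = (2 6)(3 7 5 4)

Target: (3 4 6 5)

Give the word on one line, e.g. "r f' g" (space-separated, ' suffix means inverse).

  after f': (2 6 4)(5 7)
  after g': (3 4 6 5)

f' g'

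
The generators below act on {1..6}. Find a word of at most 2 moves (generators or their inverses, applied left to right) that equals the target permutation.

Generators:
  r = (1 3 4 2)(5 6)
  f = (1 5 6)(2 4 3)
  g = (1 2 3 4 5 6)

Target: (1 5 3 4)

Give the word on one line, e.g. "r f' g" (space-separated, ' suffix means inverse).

  after g': (1 6 5 4 3 2)
  after r': (1 5 3 4)

g' r'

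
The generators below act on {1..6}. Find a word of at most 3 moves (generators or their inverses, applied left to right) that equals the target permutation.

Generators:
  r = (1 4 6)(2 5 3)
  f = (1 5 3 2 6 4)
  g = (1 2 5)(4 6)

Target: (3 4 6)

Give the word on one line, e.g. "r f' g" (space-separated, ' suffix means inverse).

  after f': (1 4 6 2 3 5)
  after g: (1 6 5 2 3)
  after r: (3 4 6)

f' g r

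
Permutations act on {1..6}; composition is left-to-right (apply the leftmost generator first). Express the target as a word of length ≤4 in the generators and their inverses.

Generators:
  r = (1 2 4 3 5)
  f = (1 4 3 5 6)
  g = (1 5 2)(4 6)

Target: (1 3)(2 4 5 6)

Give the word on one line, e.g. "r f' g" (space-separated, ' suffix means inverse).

f r

  after f: (1 4 3 5 6)
  after r: (1 3)(2 4 5 6)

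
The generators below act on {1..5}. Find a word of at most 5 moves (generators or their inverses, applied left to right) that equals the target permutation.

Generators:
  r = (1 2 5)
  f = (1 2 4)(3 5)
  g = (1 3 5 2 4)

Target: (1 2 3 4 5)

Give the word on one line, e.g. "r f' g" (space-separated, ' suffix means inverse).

  after g: (1 3 5 2 4)
  after g: (1 5 4 3 2)
  after g: (1 2 3 4 5)

g g g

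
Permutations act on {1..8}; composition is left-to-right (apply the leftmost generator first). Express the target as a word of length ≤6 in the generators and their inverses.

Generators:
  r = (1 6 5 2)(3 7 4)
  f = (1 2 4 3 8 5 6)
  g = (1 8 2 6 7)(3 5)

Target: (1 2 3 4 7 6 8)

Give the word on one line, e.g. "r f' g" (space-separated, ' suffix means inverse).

  after f': (1 6 5 8 3 4 2)
  after r: (1 5 8 7 4)(2 6)
  after f': (1 8 7 2 5 3 4 6)
  after g: (1 2 3 4 7 6 8)

f' r f' g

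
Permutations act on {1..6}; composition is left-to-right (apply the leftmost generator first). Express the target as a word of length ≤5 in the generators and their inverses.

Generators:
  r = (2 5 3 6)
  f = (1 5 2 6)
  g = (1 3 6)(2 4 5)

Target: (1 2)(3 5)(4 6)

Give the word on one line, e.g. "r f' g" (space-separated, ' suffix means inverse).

  after f: (1 5 2 6)
  after f: (1 2)(5 6)
  after g': (1 5 3)(2 6 4)
  after f: (1 2)(3 5)(4 6)

f f g' f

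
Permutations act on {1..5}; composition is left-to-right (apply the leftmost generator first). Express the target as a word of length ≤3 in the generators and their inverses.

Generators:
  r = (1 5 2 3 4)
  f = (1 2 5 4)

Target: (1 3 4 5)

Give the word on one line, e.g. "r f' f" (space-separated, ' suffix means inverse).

  after r: (1 5 2 3 4)
  after f: (1 4 2 3)
  after r': (1 3 4 5)

r f r'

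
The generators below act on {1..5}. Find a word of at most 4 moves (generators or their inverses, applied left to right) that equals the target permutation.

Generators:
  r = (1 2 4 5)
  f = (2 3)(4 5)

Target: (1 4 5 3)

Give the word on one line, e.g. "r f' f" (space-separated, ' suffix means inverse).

  after f: (2 3)(4 5)
  after r': (1 5 2 3)
  after f: (1 4 5 3)

f r' f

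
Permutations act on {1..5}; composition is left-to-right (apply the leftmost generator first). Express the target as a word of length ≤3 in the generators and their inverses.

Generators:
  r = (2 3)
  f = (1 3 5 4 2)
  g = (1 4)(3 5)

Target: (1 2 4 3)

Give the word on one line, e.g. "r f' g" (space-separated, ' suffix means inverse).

r' g f

  after r': (2 3)
  after g: (1 4)(2 5 3)
  after f: (1 2 4 3)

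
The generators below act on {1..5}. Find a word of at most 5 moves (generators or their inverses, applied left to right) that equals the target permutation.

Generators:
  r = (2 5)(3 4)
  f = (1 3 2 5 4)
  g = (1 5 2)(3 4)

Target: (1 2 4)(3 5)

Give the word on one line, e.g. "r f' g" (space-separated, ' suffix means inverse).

g f' r r

  after g: (1 5 2)(3 4)
  after f': (1 2 4)(3 5)
  after r: (1 5 4)(2 3)
  after r: (1 2 4)(3 5)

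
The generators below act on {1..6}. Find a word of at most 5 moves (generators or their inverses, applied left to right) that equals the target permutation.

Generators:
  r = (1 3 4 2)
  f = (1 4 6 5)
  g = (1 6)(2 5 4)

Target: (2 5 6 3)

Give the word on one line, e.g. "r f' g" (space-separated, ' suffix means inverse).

  after r: (1 3 4 2)
  after f': (1 3)(2 5 6 4)
  after r': (2 5 6 3)

r f' r'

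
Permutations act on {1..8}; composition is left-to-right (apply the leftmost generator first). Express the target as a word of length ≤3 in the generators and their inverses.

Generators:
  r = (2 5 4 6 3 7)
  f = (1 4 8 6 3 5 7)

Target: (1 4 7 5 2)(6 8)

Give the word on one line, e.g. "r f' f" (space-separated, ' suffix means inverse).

  after r': (2 7 3 6 4 5)
  after f: (1 4 7 5 2)(6 8)

r' f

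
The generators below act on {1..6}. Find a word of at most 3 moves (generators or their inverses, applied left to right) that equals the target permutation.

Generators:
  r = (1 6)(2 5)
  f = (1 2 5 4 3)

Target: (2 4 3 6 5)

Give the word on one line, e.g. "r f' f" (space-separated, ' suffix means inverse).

  after r: (1 6)(2 5)
  after f: (1 6 2 4 3)
  after r: (2 4 3 6 5)

r f r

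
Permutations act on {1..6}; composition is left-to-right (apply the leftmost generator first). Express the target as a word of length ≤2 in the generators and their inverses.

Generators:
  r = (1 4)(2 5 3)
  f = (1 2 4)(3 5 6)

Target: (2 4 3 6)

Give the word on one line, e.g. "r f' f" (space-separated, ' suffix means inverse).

  after f': (1 4 2)(3 6 5)
  after r': (2 4 3 6)

f' r'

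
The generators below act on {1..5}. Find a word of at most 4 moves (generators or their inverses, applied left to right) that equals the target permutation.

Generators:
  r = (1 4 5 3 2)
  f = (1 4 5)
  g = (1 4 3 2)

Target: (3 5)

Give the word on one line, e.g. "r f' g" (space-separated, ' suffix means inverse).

g' r

  after g': (1 2 3 4)
  after r: (3 5)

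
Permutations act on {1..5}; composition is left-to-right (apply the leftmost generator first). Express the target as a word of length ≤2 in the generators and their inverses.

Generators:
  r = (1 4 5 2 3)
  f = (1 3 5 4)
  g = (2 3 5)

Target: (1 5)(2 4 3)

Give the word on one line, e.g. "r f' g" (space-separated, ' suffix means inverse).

r' f

  after r': (1 3 2 5 4)
  after f: (1 5)(2 4 3)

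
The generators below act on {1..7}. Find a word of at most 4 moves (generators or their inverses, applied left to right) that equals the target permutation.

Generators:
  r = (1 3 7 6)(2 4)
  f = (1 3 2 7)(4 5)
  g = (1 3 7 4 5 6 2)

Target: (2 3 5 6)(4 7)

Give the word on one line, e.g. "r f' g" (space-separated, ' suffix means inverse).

f r' g r'

  after f: (1 3 2 7)(4 5)
  after r': (2 3 4 5)(6 7)
  after g: (1 3 5)(2 7)(4 6)
  after r': (2 3 5 6)(4 7)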